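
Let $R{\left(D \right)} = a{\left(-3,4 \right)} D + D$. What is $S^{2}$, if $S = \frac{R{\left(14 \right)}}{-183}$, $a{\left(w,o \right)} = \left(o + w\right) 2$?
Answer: $\frac{196}{3721} \approx 0.052674$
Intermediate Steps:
$a{\left(w,o \right)} = 2 o + 2 w$
$R{\left(D \right)} = 3 D$ ($R{\left(D \right)} = \left(2 \cdot 4 + 2 \left(-3\right)\right) D + D = \left(8 - 6\right) D + D = 2 D + D = 3 D$)
$S = - \frac{14}{61}$ ($S = \frac{3 \cdot 14}{-183} = 42 \left(- \frac{1}{183}\right) = - \frac{14}{61} \approx -0.22951$)
$S^{2} = \left(- \frac{14}{61}\right)^{2} = \frac{196}{3721}$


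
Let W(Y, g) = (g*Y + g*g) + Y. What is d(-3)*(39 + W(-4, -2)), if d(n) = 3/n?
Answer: -47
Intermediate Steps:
W(Y, g) = Y + g² + Y*g (W(Y, g) = (Y*g + g²) + Y = (g² + Y*g) + Y = Y + g² + Y*g)
d(-3)*(39 + W(-4, -2)) = (3/(-3))*(39 + (-4 + (-2)² - 4*(-2))) = (3*(-⅓))*(39 + (-4 + 4 + 8)) = -(39 + 8) = -1*47 = -47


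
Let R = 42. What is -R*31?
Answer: -1302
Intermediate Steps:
-R*31 = -1*42*31 = -42*31 = -1302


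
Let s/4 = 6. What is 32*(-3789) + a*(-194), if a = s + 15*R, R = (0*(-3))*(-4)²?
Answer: -125904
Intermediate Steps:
s = 24 (s = 4*6 = 24)
R = 0 (R = 0*16 = 0)
a = 24 (a = 24 + 15*0 = 24 + 0 = 24)
32*(-3789) + a*(-194) = 32*(-3789) + 24*(-194) = -121248 - 4656 = -125904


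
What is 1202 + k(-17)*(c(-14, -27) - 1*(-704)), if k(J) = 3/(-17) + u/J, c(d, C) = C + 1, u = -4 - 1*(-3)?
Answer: 19078/17 ≈ 1122.2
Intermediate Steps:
u = -1 (u = -4 + 3 = -1)
c(d, C) = 1 + C
k(J) = -3/17 - 1/J (k(J) = 3/(-17) - 1/J = 3*(-1/17) - 1/J = -3/17 - 1/J)
1202 + k(-17)*(c(-14, -27) - 1*(-704)) = 1202 + (-3/17 - 1/(-17))*((1 - 27) - 1*(-704)) = 1202 + (-3/17 - 1*(-1/17))*(-26 + 704) = 1202 + (-3/17 + 1/17)*678 = 1202 - 2/17*678 = 1202 - 1356/17 = 19078/17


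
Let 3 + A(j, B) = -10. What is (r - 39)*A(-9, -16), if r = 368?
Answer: -4277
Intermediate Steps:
A(j, B) = -13 (A(j, B) = -3 - 10 = -13)
(r - 39)*A(-9, -16) = (368 - 39)*(-13) = 329*(-13) = -4277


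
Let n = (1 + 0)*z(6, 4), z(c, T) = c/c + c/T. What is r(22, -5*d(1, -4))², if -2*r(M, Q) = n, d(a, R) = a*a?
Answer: 25/16 ≈ 1.5625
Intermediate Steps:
d(a, R) = a²
z(c, T) = 1 + c/T
n = 5/2 (n = (1 + 0)*((4 + 6)/4) = 1*((¼)*10) = 1*(5/2) = 5/2 ≈ 2.5000)
r(M, Q) = -5/4 (r(M, Q) = -½*5/2 = -5/4)
r(22, -5*d(1, -4))² = (-5/4)² = 25/16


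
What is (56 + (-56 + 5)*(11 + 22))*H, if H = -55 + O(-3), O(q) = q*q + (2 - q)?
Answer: 66707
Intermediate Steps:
O(q) = 2 + q² - q (O(q) = q² + (2 - q) = 2 + q² - q)
H = -41 (H = -55 + (2 + (-3)² - 1*(-3)) = -55 + (2 + 9 + 3) = -55 + 14 = -41)
(56 + (-56 + 5)*(11 + 22))*H = (56 + (-56 + 5)*(11 + 22))*(-41) = (56 - 51*33)*(-41) = (56 - 1683)*(-41) = -1627*(-41) = 66707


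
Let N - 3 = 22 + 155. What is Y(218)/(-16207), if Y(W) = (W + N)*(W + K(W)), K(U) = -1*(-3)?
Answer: -87958/16207 ≈ -5.4272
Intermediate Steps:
N = 180 (N = 3 + (22 + 155) = 3 + 177 = 180)
K(U) = 3
Y(W) = (3 + W)*(180 + W) (Y(W) = (W + 180)*(W + 3) = (180 + W)*(3 + W) = (3 + W)*(180 + W))
Y(218)/(-16207) = (540 + 218² + 183*218)/(-16207) = (540 + 47524 + 39894)*(-1/16207) = 87958*(-1/16207) = -87958/16207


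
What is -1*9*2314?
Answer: -20826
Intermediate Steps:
-1*9*2314 = -9*2314 = -20826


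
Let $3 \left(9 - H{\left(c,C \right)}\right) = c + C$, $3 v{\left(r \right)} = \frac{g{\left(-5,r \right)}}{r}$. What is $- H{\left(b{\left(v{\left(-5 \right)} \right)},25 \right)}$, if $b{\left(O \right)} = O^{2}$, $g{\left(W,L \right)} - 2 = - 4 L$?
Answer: $\frac{34}{675} \approx 0.05037$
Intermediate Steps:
$g{\left(W,L \right)} = 2 - 4 L$
$v{\left(r \right)} = \frac{2 - 4 r}{3 r}$ ($v{\left(r \right)} = \frac{\left(2 - 4 r\right) \frac{1}{r}}{3} = \frac{\frac{1}{r} \left(2 - 4 r\right)}{3} = \frac{2 - 4 r}{3 r}$)
$H{\left(c,C \right)} = 9 - \frac{C}{3} - \frac{c}{3}$ ($H{\left(c,C \right)} = 9 - \frac{c + C}{3} = 9 - \frac{C + c}{3} = 9 - \left(\frac{C}{3} + \frac{c}{3}\right) = 9 - \frac{C}{3} - \frac{c}{3}$)
$- H{\left(b{\left(v{\left(-5 \right)} \right)},25 \right)} = - (9 - \frac{25}{3} - \frac{\left(\frac{2 \left(1 - -10\right)}{3 \left(-5\right)}\right)^{2}}{3}) = - (9 - \frac{25}{3} - \frac{\left(\frac{2}{3} \left(- \frac{1}{5}\right) \left(1 + 10\right)\right)^{2}}{3}) = - (9 - \frac{25}{3} - \frac{\left(\frac{2}{3} \left(- \frac{1}{5}\right) 11\right)^{2}}{3}) = - (9 - \frac{25}{3} - \frac{\left(- \frac{22}{15}\right)^{2}}{3}) = - (9 - \frac{25}{3} - \frac{484}{675}) = \left(-1\right) \left(- \frac{34}{675}\right) = \frac{34}{675}$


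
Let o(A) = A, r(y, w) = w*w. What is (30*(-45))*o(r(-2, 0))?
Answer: 0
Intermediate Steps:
r(y, w) = w**2
(30*(-45))*o(r(-2, 0)) = (30*(-45))*0**2 = -1350*0 = 0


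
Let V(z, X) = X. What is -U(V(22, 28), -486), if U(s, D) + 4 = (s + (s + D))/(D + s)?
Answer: 701/229 ≈ 3.0611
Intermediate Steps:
U(s, D) = -4 + (D + 2*s)/(D + s) (U(s, D) = -4 + (s + (s + D))/(D + s) = -4 + (s + (D + s))/(D + s) = -4 + (D + 2*s)/(D + s))
-U(V(22, 28), -486) = -(-3*(-486) - 2*28)/(-486 + 28) = -(1458 - 56)/(-458) = -(-1)*1402/458 = -1*(-701/229) = 701/229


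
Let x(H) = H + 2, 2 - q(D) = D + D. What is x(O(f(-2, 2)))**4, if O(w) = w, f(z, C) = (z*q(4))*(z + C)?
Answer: 16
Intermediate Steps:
q(D) = 2 - 2*D (q(D) = 2 - (D + D) = 2 - 2*D)
f(z, C) = -6*z*(C + z) (f(z, C) = (z*(2 - 2*4))*(z + C) = (z*(2 - 8))*(C + z) = (z*(-6))*(C + z) = (-6*z)*(C + z) = -6*z*(C + z))
x(H) = 2 + H
x(O(f(-2, 2)))**4 = (2 - 6*(-2)*(2 - 2))**4 = (2 - 6*(-2)*0)**4 = (2 + 0)**4 = 2**4 = 16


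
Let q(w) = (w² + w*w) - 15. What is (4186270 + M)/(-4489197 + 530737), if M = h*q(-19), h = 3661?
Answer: -6774597/3958460 ≈ -1.7114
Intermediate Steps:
q(w) = -15 + 2*w² (q(w) = (w² + w²) - 15 = 2*w² - 15 = -15 + 2*w²)
M = 2588327 (M = 3661*(-15 + 2*(-19)²) = 3661*(-15 + 2*361) = 3661*(-15 + 722) = 3661*707 = 2588327)
(4186270 + M)/(-4489197 + 530737) = (4186270 + 2588327)/(-4489197 + 530737) = 6774597/(-3958460) = 6774597*(-1/3958460) = -6774597/3958460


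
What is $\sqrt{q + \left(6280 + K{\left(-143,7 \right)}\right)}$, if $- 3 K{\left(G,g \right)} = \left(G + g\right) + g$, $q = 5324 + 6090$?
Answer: $\sqrt{17737} \approx 133.18$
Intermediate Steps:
$q = 11414$
$K{\left(G,g \right)} = - \frac{2 g}{3} - \frac{G}{3}$ ($K{\left(G,g \right)} = - \frac{\left(G + g\right) + g}{3} = - \frac{G + 2 g}{3} = - \frac{2 g}{3} - \frac{G}{3}$)
$\sqrt{q + \left(6280 + K{\left(-143,7 \right)}\right)} = \sqrt{11414 + \left(6280 - -43\right)} = \sqrt{11414 + \left(6280 + \left(- \frac{14}{3} + \frac{143}{3}\right)\right)} = \sqrt{11414 + \left(6280 + 43\right)} = \sqrt{11414 + 6323} = \sqrt{17737}$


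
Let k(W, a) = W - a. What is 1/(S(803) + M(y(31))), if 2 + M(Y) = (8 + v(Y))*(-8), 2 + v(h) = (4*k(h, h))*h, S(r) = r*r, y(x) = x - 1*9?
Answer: 1/644759 ≈ 1.5510e-6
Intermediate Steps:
y(x) = -9 + x (y(x) = x - 9 = -9 + x)
S(r) = r²
v(h) = -2 (v(h) = -2 + (4*(h - h))*h = -2 + (4*0)*h = -2 + 0*h = -2 + 0 = -2)
M(Y) = -50 (M(Y) = -2 + (8 - 2)*(-8) = -2 + 6*(-8) = -2 - 48 = -50)
1/(S(803) + M(y(31))) = 1/(803² - 50) = 1/(644809 - 50) = 1/644759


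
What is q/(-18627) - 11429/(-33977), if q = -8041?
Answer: 486097040/632889579 ≈ 0.76806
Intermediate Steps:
q/(-18627) - 11429/(-33977) = -8041/(-18627) - 11429/(-33977) = -8041*(-1/18627) - 11429*(-1/33977) = 8041/18627 + 11429/33977 = 486097040/632889579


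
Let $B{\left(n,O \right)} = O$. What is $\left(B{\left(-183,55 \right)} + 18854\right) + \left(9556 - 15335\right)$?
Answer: $13130$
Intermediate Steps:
$\left(B{\left(-183,55 \right)} + 18854\right) + \left(9556 - 15335\right) = \left(55 + 18854\right) + \left(9556 - 15335\right) = 18909 - 5779 = 13130$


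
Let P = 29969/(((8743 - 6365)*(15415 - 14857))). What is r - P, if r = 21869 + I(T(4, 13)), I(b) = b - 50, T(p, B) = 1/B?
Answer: 376378949155/17250012 ≈ 21819.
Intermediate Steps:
I(b) = -50 + b
P = 29969/1326924 (P = 29969/((2378*558)) = 29969/1326924 ≈ 0.022585)
r = 283648/13 (r = 21869 + (-50 + 1/13) = 21869 - 649/13 = 283648/13 ≈ 21819.)
r - P = 283648/13 - 1*29969/1326924 = 283648/13 - 29969/1326924 = 376378949155/17250012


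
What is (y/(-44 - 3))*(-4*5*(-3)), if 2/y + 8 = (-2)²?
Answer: 30/47 ≈ 0.63830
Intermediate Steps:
y = -½ (y = 2/(-8 + (-2)²) = 2/(-8 + 4) = 2/(-4) = 2*(-¼) = -½ ≈ -0.50000)
(y/(-44 - 3))*(-4*5*(-3)) = (-1/(2*(-44 - 3)))*(-4*5*(-3)) = (-½/(-47))*(-20*(-3)) = -½*(-1/47)*60 = (1/94)*60 = 30/47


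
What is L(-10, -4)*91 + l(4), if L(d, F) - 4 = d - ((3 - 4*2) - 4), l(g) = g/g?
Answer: 274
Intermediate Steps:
l(g) = 1
L(d, F) = 13 + d (L(d, F) = 4 + (d - ((3 - 4*2) - 4)) = 4 + (d - ((3 - 8) - 4)) = 4 + (d - (-5 - 4)) = 4 + (d - 1*(-9)) = 4 + (d + 9) = 4 + (9 + d) = 13 + d)
L(-10, -4)*91 + l(4) = (13 - 10)*91 + 1 = 3*91 + 1 = 273 + 1 = 274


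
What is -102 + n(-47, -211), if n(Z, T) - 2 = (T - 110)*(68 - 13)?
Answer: -17755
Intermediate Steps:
n(Z, T) = -6048 + 55*T (n(Z, T) = 2 + (T - 110)*(68 - 13) = 2 + (-110 + T)*55 = 2 + (-6050 + 55*T) = -6048 + 55*T)
-102 + n(-47, -211) = -102 + (-6048 + 55*(-211)) = -102 + (-6048 - 11605) = -102 - 17653 = -17755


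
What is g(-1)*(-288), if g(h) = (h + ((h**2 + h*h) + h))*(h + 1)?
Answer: 0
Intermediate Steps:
g(h) = (1 + h)*(2*h + 2*h**2) (g(h) = (h + ((h**2 + h**2) + h))*(1 + h) = (h + (2*h**2 + h))*(1 + h) = (h + (h + 2*h**2))*(1 + h) = (2*h + 2*h**2)*(1 + h) = (1 + h)*(2*h + 2*h**2))
g(-1)*(-288) = (2*(-1)*(1 + (-1)**2 + 2*(-1)))*(-288) = (2*(-1)*(1 + 1 - 2))*(-288) = (2*(-1)*0)*(-288) = 0*(-288) = 0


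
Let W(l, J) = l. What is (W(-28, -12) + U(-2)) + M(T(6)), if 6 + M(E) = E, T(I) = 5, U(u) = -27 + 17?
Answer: -39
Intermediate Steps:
U(u) = -10
M(E) = -6 + E
(W(-28, -12) + U(-2)) + M(T(6)) = (-28 - 10) + (-6 + 5) = -38 - 1 = -39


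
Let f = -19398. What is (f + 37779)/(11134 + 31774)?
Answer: 18381/42908 ≈ 0.42838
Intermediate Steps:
(f + 37779)/(11134 + 31774) = (-19398 + 37779)/(11134 + 31774) = 18381/42908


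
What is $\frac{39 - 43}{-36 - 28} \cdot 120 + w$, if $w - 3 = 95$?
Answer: $\frac{211}{2} \approx 105.5$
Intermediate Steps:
$w = 98$ ($w = 3 + 95 = 98$)
$\frac{39 - 43}{-36 - 28} \cdot 120 + w = \frac{39 - 43}{-36 - 28} \cdot 120 + 98 = - \frac{4}{-64} \cdot 120 + 98 = \left(-4\right) \left(- \frac{1}{64}\right) 120 + 98 = \frac{1}{16} \cdot 120 + 98 = \frac{15}{2} + 98 = \frac{211}{2}$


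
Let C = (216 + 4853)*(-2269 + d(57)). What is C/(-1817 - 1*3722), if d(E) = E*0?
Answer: 11501561/5539 ≈ 2076.5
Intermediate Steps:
d(E) = 0
C = -11501561 (C = (216 + 4853)*(-2269 + 0) = 5069*(-2269) = -11501561)
C/(-1817 - 1*3722) = -11501561/(-1817 - 1*3722) = -11501561/(-1817 - 3722) = -11501561/(-5539) = -11501561*(-1/5539) = 11501561/5539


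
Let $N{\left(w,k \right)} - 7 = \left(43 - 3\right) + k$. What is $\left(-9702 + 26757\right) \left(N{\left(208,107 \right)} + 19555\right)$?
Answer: $336136995$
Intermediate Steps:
$N{\left(w,k \right)} = 47 + k$ ($N{\left(w,k \right)} = 7 + \left(\left(43 - 3\right) + k\right) = 7 + \left(40 + k\right) = 47 + k$)
$\left(-9702 + 26757\right) \left(N{\left(208,107 \right)} + 19555\right) = \left(-9702 + 26757\right) \left(\left(47 + 107\right) + 19555\right) = 17055 \left(154 + 19555\right) = 17055 \cdot 19709 = 336136995$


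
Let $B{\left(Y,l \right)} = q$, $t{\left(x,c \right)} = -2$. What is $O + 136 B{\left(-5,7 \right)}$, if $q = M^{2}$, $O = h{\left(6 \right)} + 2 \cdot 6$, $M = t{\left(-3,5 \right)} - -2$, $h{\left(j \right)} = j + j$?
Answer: $24$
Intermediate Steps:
$h{\left(j \right)} = 2 j$
$M = 0$ ($M = -2 - -2 = -2 + 2 = 0$)
$O = 24$ ($O = 2 \cdot 6 + 2 \cdot 6 = 12 + 12 = 24$)
$q = 0$ ($q = 0^{2} = 0$)
$B{\left(Y,l \right)} = 0$
$O + 136 B{\left(-5,7 \right)} = 24 + 136 \cdot 0 = 24 + 0 = 24$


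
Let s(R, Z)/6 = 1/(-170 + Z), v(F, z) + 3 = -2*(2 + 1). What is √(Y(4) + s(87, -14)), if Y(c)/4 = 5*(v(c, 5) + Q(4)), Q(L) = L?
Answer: I*√211669/46 ≈ 10.002*I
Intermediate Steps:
v(F, z) = -9 (v(F, z) = -3 - 2*(2 + 1) = -3 - 2*3 = -3 - 6 = -9)
s(R, Z) = 6/(-170 + Z)
Y(c) = -100 (Y(c) = 4*(5*(-9 + 4)) = 4*(5*(-5)) = 4*(-25) = -100)
√(Y(4) + s(87, -14)) = √(-100 + 6/(-170 - 14)) = √(-100 + 6/(-184)) = √(-100 + 6*(-1/184)) = √(-100 - 3/92) = √(-9203/92) = I*√211669/46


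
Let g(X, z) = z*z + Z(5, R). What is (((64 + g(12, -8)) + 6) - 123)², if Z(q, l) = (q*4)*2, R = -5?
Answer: 2601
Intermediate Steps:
Z(q, l) = 8*q (Z(q, l) = (4*q)*2 = 8*q)
g(X, z) = 40 + z² (g(X, z) = z*z + 8*5 = z² + 40 = 40 + z²)
(((64 + g(12, -8)) + 6) - 123)² = (((64 + (40 + (-8)²)) + 6) - 123)² = (((64 + (40 + 64)) + 6) - 123)² = (((64 + 104) + 6) - 123)² = ((168 + 6) - 123)² = (174 - 123)² = 51² = 2601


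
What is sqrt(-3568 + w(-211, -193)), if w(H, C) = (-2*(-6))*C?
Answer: 2*I*sqrt(1471) ≈ 76.707*I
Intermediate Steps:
w(H, C) = 12*C
sqrt(-3568 + w(-211, -193)) = sqrt(-3568 + 12*(-193)) = sqrt(-3568 - 2316) = sqrt(-5884) = 2*I*sqrt(1471)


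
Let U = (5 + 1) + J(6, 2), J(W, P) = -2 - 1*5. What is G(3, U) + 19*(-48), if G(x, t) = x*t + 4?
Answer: -911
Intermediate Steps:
J(W, P) = -7 (J(W, P) = -2 - 5 = -7)
U = -1 (U = (5 + 1) - 7 = 6 - 7 = -1)
G(x, t) = 4 + t*x (G(x, t) = t*x + 4 = 4 + t*x)
G(3, U) + 19*(-48) = (4 - 1*3) + 19*(-48) = (4 - 3) - 912 = 1 - 912 = -911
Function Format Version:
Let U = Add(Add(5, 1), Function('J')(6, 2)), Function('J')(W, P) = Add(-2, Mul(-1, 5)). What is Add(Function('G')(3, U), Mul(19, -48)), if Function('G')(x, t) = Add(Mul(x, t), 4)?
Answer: -911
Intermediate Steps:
Function('J')(W, P) = -7 (Function('J')(W, P) = Add(-2, -5) = -7)
U = -1 (U = Add(Add(5, 1), -7) = Add(6, -7) = -1)
Function('G')(x, t) = Add(4, Mul(t, x)) (Function('G')(x, t) = Add(Mul(t, x), 4) = Add(4, Mul(t, x)))
Add(Function('G')(3, U), Mul(19, -48)) = Add(Add(4, Mul(-1, 3)), Mul(19, -48)) = Add(Add(4, -3), -912) = Add(1, -912) = -911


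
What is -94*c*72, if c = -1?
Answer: 6768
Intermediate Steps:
-94*c*72 = -94*(-1)*72 = 94*72 = 6768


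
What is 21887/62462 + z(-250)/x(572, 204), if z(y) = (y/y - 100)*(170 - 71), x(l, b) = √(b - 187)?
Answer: 21887/62462 - 9801*√17/17 ≈ -2376.7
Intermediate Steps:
x(l, b) = √(-187 + b)
z(y) = -9801 (z(y) = (1 - 100)*99 = -99*99 = -9801)
21887/62462 + z(-250)/x(572, 204) = 21887/62462 - 9801/√(-187 + 204) = 21887*(1/62462) - 9801*√17/17 = 21887/62462 - 9801*√17/17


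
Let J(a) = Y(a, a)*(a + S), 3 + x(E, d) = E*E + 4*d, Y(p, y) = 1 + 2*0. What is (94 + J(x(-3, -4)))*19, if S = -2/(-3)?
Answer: 4826/3 ≈ 1608.7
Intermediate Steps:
Y(p, y) = 1 (Y(p, y) = 1 + 0 = 1)
S = 2/3 (S = -2*(-1/3) = 2/3 ≈ 0.66667)
x(E, d) = -3 + E**2 + 4*d (x(E, d) = -3 + (E*E + 4*d) = -3 + (E**2 + 4*d) = -3 + E**2 + 4*d)
J(a) = 2/3 + a (J(a) = 1*(a + 2/3) = 1*(2/3 + a) = 2/3 + a)
(94 + J(x(-3, -4)))*19 = (94 + (2/3 + (-3 + (-3)**2 + 4*(-4))))*19 = (94 + (2/3 + (-3 + 9 - 16)))*19 = (94 + (2/3 - 10))*19 = (94 - 28/3)*19 = (254/3)*19 = 4826/3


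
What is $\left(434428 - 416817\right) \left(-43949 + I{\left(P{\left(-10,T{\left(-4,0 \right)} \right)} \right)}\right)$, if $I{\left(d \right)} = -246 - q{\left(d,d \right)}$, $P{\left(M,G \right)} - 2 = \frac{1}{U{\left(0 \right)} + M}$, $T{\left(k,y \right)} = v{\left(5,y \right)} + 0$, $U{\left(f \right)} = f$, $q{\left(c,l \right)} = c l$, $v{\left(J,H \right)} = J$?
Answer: $- \frac{77838172071}{100} \approx -7.7838 \cdot 10^{8}$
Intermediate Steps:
$T{\left(k,y \right)} = 5$ ($T{\left(k,y \right)} = 5 + 0 = 5$)
$P{\left(M,G \right)} = 2 + \frac{1}{M}$ ($P{\left(M,G \right)} = 2 + \frac{1}{0 + M} = 2 + \frac{1}{M}$)
$I{\left(d \right)} = -246 - d^{2}$ ($I{\left(d \right)} = -246 - d d = -246 - d^{2}$)
$\left(434428 - 416817\right) \left(-43949 + I{\left(P{\left(-10,T{\left(-4,0 \right)} \right)} \right)}\right) = \left(434428 - 416817\right) \left(-43949 - \left(246 + \left(2 + \frac{1}{-10}\right)^{2}\right)\right) = 17611 \left(-43949 - \left(246 + \left(2 - \frac{1}{10}\right)^{2}\right)\right) = 17611 \left(-43949 - \frac{24961}{100}\right) = 17611 \left(- \frac{4419861}{100}\right) = - \frac{77838172071}{100}$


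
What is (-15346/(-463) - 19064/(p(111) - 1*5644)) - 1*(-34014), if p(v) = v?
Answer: 87230086956/2561779 ≈ 34051.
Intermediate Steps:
(-15346/(-463) - 19064/(p(111) - 1*5644)) - 1*(-34014) = (-15346/(-463) - 19064/(111 - 1*5644)) - 1*(-34014) = (-15346*(-1/463) - 19064/(111 - 5644)) + 34014 = (15346/463 - 19064/(-5533)) + 34014 = (15346/463 - 19064*(-1/5533)) + 34014 = (15346/463 + 19064/5533) + 34014 = 93736050/2561779 + 34014 = 87230086956/2561779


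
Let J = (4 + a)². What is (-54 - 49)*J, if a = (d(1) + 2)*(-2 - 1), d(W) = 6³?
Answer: -43517500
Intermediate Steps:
d(W) = 216
a = -654 (a = (216 + 2)*(-2 - 1) = 218*(-3) = -654)
J = 422500 (J = (4 - 654)² = (-650)² = 422500)
(-54 - 49)*J = (-54 - 49)*422500 = -103*422500 = -43517500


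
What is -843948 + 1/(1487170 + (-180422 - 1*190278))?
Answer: -942242623559/1116470 ≈ -8.4395e+5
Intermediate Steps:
-843948 + 1/(1487170 + (-180422 - 1*190278)) = -843948 + 1/(1487170 + (-180422 - 190278)) = -843948 + 1/(1487170 - 370700) = -843948 + 1/1116470 = -942242623559/1116470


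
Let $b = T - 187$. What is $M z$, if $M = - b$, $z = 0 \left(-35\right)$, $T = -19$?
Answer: $0$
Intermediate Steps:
$z = 0$
$b = -206$ ($b = -19 - 187 = -206$)
$M = 206$ ($M = \left(-1\right) \left(-206\right) = 206$)
$M z = 206 \cdot 0 = 0$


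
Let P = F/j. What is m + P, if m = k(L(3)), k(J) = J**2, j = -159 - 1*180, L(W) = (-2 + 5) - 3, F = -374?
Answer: 374/339 ≈ 1.1032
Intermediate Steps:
L(W) = 0 (L(W) = 3 - 3 = 0)
j = -339 (j = -159 - 180 = -339)
m = 0 (m = 0**2 = 0)
P = 374/339 (P = -374/(-339) = -374*(-1/339) = 374/339 ≈ 1.1032)
m + P = 0 + 374/339 = 374/339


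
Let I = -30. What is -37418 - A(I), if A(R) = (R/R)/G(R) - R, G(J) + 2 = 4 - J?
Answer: -1198337/32 ≈ -37448.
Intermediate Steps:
G(J) = 2 - J (G(J) = -2 + (4 - J) = 2 - J)
A(R) = 1/(2 - R) - R (A(R) = (R/R)/(2 - R) - R = 1/(2 - R) - R)
-37418 - A(I) = -37418 - (-1 - 1*(-30)*(-2 - 30))/(-2 - 30) = -37418 - (-1 - 1*(-30)*(-32))/(-32) = -37418 - (-1)*(-1 - 960)/32 = -37418 - (-1)*(-961)/32 = -37418 - 1*961/32 = -37418 - 961/32 = -1198337/32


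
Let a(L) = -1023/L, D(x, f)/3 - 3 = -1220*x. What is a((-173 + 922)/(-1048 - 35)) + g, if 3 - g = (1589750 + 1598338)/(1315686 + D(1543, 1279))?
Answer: 1603744656924/1081477355 ≈ 1482.9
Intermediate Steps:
D(x, f) = 9 - 3660*x (D(x, f) = 9 + 3*(-1220*x) = 9 - 3660*x)
g = 5394381/1443895 (g = 3 - (1589750 + 1598338)/(1315686 + (9 - 3660*1543)) = 3 - 3188088/(1315686 + (9 - 5647380)) = 3 - 3188088/(1315686 - 5647371) = 3 - 3188088/(-4331685) = 3 - 3188088*(-1)/4331685 = 3 - 1*(-1062696/1443895) = 3 + 1062696/1443895 = 5394381/1443895 ≈ 3.7360)
a((-173 + 922)/(-1048 - 35)) + g = -1023*(-1048 - 35)/(-173 + 922) + 5394381/1443895 = -1023/(749/(-1083)) + 5394381/1443895 = -1023/(749*(-1/1083)) + 5394381/1443895 = -1023/(-749/1083) + 5394381/1443895 = -1023*(-1083/749) + 5394381/1443895 = 1107909/749 + 5394381/1443895 = 1603744656924/1081477355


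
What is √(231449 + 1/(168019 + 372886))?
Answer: √67716936215658130/540905 ≈ 481.09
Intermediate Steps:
√(231449 + 1/(168019 + 372886)) = √(231449 + 1/540905) = √(125191921346/540905) = √67716936215658130/540905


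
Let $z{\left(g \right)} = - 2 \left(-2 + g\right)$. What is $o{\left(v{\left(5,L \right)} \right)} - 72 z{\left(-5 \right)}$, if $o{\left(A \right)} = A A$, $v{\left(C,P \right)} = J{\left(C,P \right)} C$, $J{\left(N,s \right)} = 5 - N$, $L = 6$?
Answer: $-1008$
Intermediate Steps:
$v{\left(C,P \right)} = C \left(5 - C\right)$ ($v{\left(C,P \right)} = \left(5 - C\right) C = C \left(5 - C\right)$)
$o{\left(A \right)} = A^{2}$
$z{\left(g \right)} = 4 - 2 g$
$o{\left(v{\left(5,L \right)} \right)} - 72 z{\left(-5 \right)} = \left(5 \left(5 - 5\right)\right)^{2} - 72 \left(4 - -10\right) = \left(5 \left(5 - 5\right)\right)^{2} - 72 \left(4 + 10\right) = \left(5 \cdot 0\right)^{2} - 1008 = 0^{2} - 1008 = 0 - 1008 = -1008$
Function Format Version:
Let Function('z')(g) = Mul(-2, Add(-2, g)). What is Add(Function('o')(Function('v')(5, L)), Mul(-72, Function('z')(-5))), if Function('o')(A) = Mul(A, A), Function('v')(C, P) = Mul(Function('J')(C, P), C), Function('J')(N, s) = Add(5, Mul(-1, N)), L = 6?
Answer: -1008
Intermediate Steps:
Function('v')(C, P) = Mul(C, Add(5, Mul(-1, C))) (Function('v')(C, P) = Mul(Add(5, Mul(-1, C)), C) = Mul(C, Add(5, Mul(-1, C))))
Function('o')(A) = Pow(A, 2)
Function('z')(g) = Add(4, Mul(-2, g))
Add(Function('o')(Function('v')(5, L)), Mul(-72, Function('z')(-5))) = Add(Pow(Mul(5, Add(5, Mul(-1, 5))), 2), Mul(-72, Add(4, Mul(-2, -5)))) = Add(Pow(Mul(5, Add(5, -5)), 2), Mul(-72, Add(4, 10))) = Add(Pow(Mul(5, 0), 2), Mul(-72, 14)) = Add(Pow(0, 2), -1008) = Add(0, -1008) = -1008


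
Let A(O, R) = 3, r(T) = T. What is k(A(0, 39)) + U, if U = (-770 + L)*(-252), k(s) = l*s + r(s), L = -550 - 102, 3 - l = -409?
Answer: 359583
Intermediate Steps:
l = 412 (l = 3 - 1*(-409) = 3 + 409 = 412)
L = -652
k(s) = 413*s (k(s) = 412*s + s = 413*s)
U = 358344 (U = (-770 - 652)*(-252) = -1422*(-252) = 358344)
k(A(0, 39)) + U = 413*3 + 358344 = 1239 + 358344 = 359583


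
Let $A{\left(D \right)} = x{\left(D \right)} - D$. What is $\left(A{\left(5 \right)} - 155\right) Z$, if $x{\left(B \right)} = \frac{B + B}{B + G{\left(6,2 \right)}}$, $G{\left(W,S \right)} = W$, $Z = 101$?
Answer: $- \frac{176750}{11} \approx -16068.0$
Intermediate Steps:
$x{\left(B \right)} = \frac{2 B}{6 + B}$ ($x{\left(B \right)} = \frac{B + B}{B + 6} = \frac{2 B}{6 + B}$)
$A{\left(D \right)} = - D + \frac{2 D}{6 + D}$ ($A{\left(D \right)} = \frac{2 D}{6 + D} - D = - D + \frac{2 D}{6 + D}$)
$\left(A{\left(5 \right)} - 155\right) Z = \left(\frac{5 \left(-4 - 5\right)}{6 + 5} - 155\right) 101 = \left(\frac{5 \left(-4 - 5\right)}{11} - 155\right) 101 = \left(5 \cdot \frac{1}{11} \left(-9\right) - 155\right) 101 = \left(- \frac{45}{11} - 155\right) 101 = \left(- \frac{1750}{11}\right) 101 = - \frac{176750}{11}$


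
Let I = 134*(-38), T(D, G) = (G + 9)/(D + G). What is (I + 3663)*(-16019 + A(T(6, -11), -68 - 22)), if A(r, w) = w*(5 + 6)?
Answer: 24305861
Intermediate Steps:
T(D, G) = (9 + G)/(D + G)
A(r, w) = 11*w (A(r, w) = w*11 = 11*w)
I = -5092
(I + 3663)*(-16019 + A(T(6, -11), -68 - 22)) = (-5092 + 3663)*(-16019 + 11*(-68 - 22)) = -1429*(-16019 + 11*(-90)) = -1429*(-16019 - 990) = -1429*(-17009) = 24305861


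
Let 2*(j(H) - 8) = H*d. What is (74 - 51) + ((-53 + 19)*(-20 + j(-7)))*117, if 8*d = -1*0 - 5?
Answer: 312457/8 ≈ 39057.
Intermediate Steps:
d = -5/8 (d = (-1*0 - 5)/8 = (0 - 5)/8 = (⅛)*(-5) = -5/8 ≈ -0.62500)
j(H) = 8 - 5*H/16 (j(H) = 8 + (H*(-5/8))/2 = 8 + (-5*H/8)/2 = 8 - 5*H/16)
(74 - 51) + ((-53 + 19)*(-20 + j(-7)))*117 = (74 - 51) + ((-53 + 19)*(-20 + (8 - 5/16*(-7))))*117 = 23 - 34*(-20 + (8 + 35/16))*117 = 23 - 34*(-20 + 163/16)*117 = 23 - 34*(-157/16)*117 = 23 + (2669/8)*117 = 23 + 312273/8 = 312457/8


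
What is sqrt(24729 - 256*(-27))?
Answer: sqrt(31641) ≈ 177.88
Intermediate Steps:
sqrt(24729 - 256*(-27)) = sqrt(24729 + 6912) = sqrt(31641)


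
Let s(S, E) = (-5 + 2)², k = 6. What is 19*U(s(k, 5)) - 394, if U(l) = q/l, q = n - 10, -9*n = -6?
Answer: -11170/27 ≈ -413.70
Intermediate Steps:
n = ⅔ (n = -⅑*(-6) = ⅔ ≈ 0.66667)
q = -28/3 (q = ⅔ - 10 = -28/3 ≈ -9.3333)
s(S, E) = 9 (s(S, E) = (-3)² = 9)
U(l) = -28/(3*l)
19*U(s(k, 5)) - 394 = 19*(-28/3/9) - 394 = 19*(-28/3*⅑) - 394 = 19*(-28/27) - 394 = -532/27 - 394 = -11170/27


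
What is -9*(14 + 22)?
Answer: -324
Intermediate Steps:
-9*(14 + 22) = -9*36 = -324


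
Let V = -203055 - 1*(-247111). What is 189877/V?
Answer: 189877/44056 ≈ 4.3099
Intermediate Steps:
V = 44056 (V = -203055 + 247111 = 44056)
189877/V = 189877/44056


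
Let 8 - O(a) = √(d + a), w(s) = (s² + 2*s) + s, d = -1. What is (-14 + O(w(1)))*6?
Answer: -36 - 6*√3 ≈ -46.392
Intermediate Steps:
w(s) = s² + 3*s
O(a) = 8 - √(-1 + a)
(-14 + O(w(1)))*6 = (-14 + (8 - √(-1 + 1*(3 + 1))))*6 = (-14 + (8 - √(-1 + 1*4)))*6 = (-14 + (8 - √(-1 + 4)))*6 = (-14 + (8 - √3))*6 = (-6 - √3)*6 = -36 - 6*√3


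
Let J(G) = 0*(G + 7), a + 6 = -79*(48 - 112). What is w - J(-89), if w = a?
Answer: 5050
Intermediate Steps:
a = 5050 (a = -6 - 79*(48 - 112) = -6 - 79*(-64) = -6 + 5056 = 5050)
w = 5050
J(G) = 0 (J(G) = 0*(7 + G) = 0)
w - J(-89) = 5050 - 1*0 = 5050 + 0 = 5050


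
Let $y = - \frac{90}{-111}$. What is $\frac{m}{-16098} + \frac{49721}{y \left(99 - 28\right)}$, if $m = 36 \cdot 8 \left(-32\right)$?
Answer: $\frac{4939125071}{5714790} \approx 864.27$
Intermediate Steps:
$y = \frac{30}{37}$ ($y = \left(-90\right) \left(- \frac{1}{111}\right) = \frac{30}{37} \approx 0.81081$)
$m = -9216$ ($m = 288 \left(-32\right) = -9216$)
$\frac{m}{-16098} + \frac{49721}{y \left(99 - 28\right)} = - \frac{9216}{-16098} + \frac{49721}{\frac{30}{37} \left(99 - 28\right)} = \left(-9216\right) \left(- \frac{1}{16098}\right) + \frac{49721}{\frac{30}{37} \cdot 71} = \frac{1536}{2683} + \frac{49721}{\frac{2130}{37}} = \frac{1536}{2683} + 49721 \cdot \frac{37}{2130} = \frac{1536}{2683} + \frac{1839677}{2130} = \frac{4939125071}{5714790}$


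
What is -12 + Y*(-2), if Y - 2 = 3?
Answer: -22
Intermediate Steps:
Y = 5 (Y = 2 + 3 = 5)
-12 + Y*(-2) = -12 + 5*(-2) = -12 - 10 = -22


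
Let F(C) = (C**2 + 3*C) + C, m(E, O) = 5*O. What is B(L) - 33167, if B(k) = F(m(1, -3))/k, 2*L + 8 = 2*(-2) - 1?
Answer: -431501/13 ≈ -33192.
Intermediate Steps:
L = -13/2 (L = -4 + (2*(-2) - 1)/2 = -4 + (-4 - 1)/2 = -4 + (1/2)*(-5) = -4 - 5/2 = -13/2 ≈ -6.5000)
F(C) = C**2 + 4*C
B(k) = 165/k (B(k) = ((5*(-3))*(4 + 5*(-3)))/k = (-15*(4 - 15))/k = (-15*(-11))/k = 165/k)
B(L) - 33167 = 165/(-13/2) - 33167 = 165*(-2/13) - 33167 = -330/13 - 33167 = -431501/13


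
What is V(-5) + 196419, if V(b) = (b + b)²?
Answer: 196519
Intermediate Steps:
V(b) = 4*b² (V(b) = (2*b)² = 4*b²)
V(-5) + 196419 = 4*(-5)² + 196419 = 4*25 + 196419 = 100 + 196419 = 196519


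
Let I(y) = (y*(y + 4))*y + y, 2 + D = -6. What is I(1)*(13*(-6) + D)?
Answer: -516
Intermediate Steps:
D = -8 (D = -2 - 6 = -8)
I(y) = y + y²*(4 + y) (I(y) = (y*(4 + y))*y + y = y²*(4 + y) + y = y + y²*(4 + y))
I(1)*(13*(-6) + D) = (1*(1 + 1² + 4*1))*(13*(-6) - 8) = (1*(1 + 1 + 4))*(-78 - 8) = (1*6)*(-86) = 6*(-86) = -516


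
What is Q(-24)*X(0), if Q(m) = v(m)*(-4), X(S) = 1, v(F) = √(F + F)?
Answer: -16*I*√3 ≈ -27.713*I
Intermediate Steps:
v(F) = √2*√F (v(F) = √(2*F) = √2*√F)
Q(m) = -4*√2*√m (Q(m) = (√2*√m)*(-4) = -4*√2*√m)
Q(-24)*X(0) = -4*√2*√(-24)*1 = -4*√2*2*I*√6*1 = -16*I*√3*1 = -16*I*√3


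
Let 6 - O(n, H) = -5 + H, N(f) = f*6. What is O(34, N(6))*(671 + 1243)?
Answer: -47850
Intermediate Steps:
N(f) = 6*f
O(n, H) = 11 - H (O(n, H) = 6 - (-5 + H) = 6 + (5 - H) = 11 - H)
O(34, N(6))*(671 + 1243) = (11 - 6*6)*(671 + 1243) = (11 - 1*36)*1914 = (11 - 36)*1914 = -25*1914 = -47850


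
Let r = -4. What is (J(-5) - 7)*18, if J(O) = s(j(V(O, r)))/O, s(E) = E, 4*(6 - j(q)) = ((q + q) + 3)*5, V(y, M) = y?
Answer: -1791/10 ≈ -179.10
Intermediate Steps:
j(q) = 9/4 - 5*q/2 (j(q) = 6 - ((q + q) + 3)*5/4 = 6 - (2*q + 3)*5/4 = 6 - (3 + 2*q)*5/4 = 6 - (15 + 10*q)/4 = 6 + (-15/4 - 5*q/2) = 9/4 - 5*q/2)
J(O) = (9/4 - 5*O/2)/O
(J(-5) - 7)*18 = ((1/4)*(9 - 10*(-5))/(-5) - 7)*18 = ((1/4)*(-1/5)*(9 + 50) - 7)*18 = ((1/4)*(-1/5)*59 - 7)*18 = (-59/20 - 7)*18 = -199/20*18 = -1791/10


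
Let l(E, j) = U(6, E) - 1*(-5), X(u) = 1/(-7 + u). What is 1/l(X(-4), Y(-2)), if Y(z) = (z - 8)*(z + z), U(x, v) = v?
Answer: 11/54 ≈ 0.20370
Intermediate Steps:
Y(z) = 2*z*(-8 + z) (Y(z) = (-8 + z)*(2*z) = 2*z*(-8 + z))
l(E, j) = 5 + E (l(E, j) = E - 1*(-5) = E + 5 = 5 + E)
1/l(X(-4), Y(-2)) = 1/(5 + 1/(-7 - 4)) = 1/(5 + 1/(-11)) = 1/(5 - 1/11) = 1/(54/11) = 11/54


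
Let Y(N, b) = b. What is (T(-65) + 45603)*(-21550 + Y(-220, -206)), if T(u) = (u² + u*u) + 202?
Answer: -1180371780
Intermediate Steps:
T(u) = 202 + 2*u² (T(u) = (u² + u²) + 202 = 2*u² + 202 = 202 + 2*u²)
(T(-65) + 45603)*(-21550 + Y(-220, -206)) = ((202 + 2*(-65)²) + 45603)*(-21550 - 206) = ((202 + 2*4225) + 45603)*(-21756) = ((202 + 8450) + 45603)*(-21756) = (8652 + 45603)*(-21756) = 54255*(-21756) = -1180371780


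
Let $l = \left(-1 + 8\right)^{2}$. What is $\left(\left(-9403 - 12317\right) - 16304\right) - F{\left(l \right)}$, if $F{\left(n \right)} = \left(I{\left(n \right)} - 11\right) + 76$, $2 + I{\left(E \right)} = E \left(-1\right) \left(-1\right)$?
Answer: $-38136$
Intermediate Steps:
$l = 49$ ($l = 7^{2} = 49$)
$I{\left(E \right)} = -2 + E$ ($I{\left(E \right)} = -2 + E \left(-1\right) \left(-1\right) = -2 + - E \left(-1\right) = -2 + E$)
$F{\left(n \right)} = 63 + n$ ($F{\left(n \right)} = \left(\left(-2 + n\right) - 11\right) + 76 = \left(-13 + n\right) + 76 = 63 + n$)
$\left(\left(-9403 - 12317\right) - 16304\right) - F{\left(l \right)} = \left(\left(-9403 - 12317\right) - 16304\right) - \left(63 + 49\right) = \left(-21720 - 16304\right) - 112 = -38024 - 112 = -38136$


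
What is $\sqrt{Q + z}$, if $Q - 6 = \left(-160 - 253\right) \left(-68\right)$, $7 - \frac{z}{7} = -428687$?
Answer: $2 \sqrt{757237} \approx 1740.4$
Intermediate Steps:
$z = 3000858$ ($z = 49 - -3000809 = 49 + 3000809 = 3000858$)
$Q = 28090$ ($Q = 6 + \left(-160 - 253\right) \left(-68\right) = 6 - -28084 = 6 + 28084 = 28090$)
$\sqrt{Q + z} = \sqrt{28090 + 3000858} = \sqrt{3028948} = 2 \sqrt{757237}$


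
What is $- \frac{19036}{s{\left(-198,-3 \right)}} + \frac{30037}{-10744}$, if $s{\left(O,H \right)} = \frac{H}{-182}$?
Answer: $- \frac{37223236799}{32232} \approx -1.1549 \cdot 10^{6}$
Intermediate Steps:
$s{\left(O,H \right)} = - \frac{H}{182}$ ($s{\left(O,H \right)} = H \left(- \frac{1}{182}\right) = - \frac{H}{182}$)
$- \frac{19036}{s{\left(-198,-3 \right)}} + \frac{30037}{-10744} = - \frac{19036}{\left(- \frac{1}{182}\right) \left(-3\right)} + \frac{30037}{-10744} = - \frac{19036}{\frac{3}{182}} + 30037 \left(- \frac{1}{10744}\right) = \left(-19036\right) \frac{182}{3} - \frac{30037}{10744} = - \frac{3464552}{3} - \frac{30037}{10744} = - \frac{37223236799}{32232}$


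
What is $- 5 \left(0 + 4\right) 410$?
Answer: $-8200$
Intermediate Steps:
$- 5 \left(0 + 4\right) 410 = \left(-5\right) 4 \cdot 410 = \left(-20\right) 410 = -8200$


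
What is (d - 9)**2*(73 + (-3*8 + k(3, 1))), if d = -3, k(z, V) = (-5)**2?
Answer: 10656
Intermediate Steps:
k(z, V) = 25
(d - 9)**2*(73 + (-3*8 + k(3, 1))) = (-3 - 9)**2*(73 + (-3*8 + 25)) = (-12)**2*(73 + (-24 + 25)) = 144*(73 + 1) = 144*74 = 10656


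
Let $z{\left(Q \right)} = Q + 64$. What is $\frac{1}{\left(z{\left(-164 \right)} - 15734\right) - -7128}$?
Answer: $- \frac{1}{8706} \approx -0.00011486$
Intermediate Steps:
$z{\left(Q \right)} = 64 + Q$
$\frac{1}{\left(z{\left(-164 \right)} - 15734\right) - -7128} = \frac{1}{\left(\left(64 - 164\right) - 15734\right) - -7128} = \frac{1}{\left(-100 - 15734\right) + 7128} = \frac{1}{-15834 + 7128} = \frac{1}{-8706} = - \frac{1}{8706}$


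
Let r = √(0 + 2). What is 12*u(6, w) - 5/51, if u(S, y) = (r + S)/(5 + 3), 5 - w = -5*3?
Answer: 454/51 + 3*√2/2 ≈ 11.023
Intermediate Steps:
w = 20 (w = 5 - (-5)*3 = 5 - 1*(-15) = 5 + 15 = 20)
r = √2 ≈ 1.4142
u(S, y) = S/8 + √2/8 (u(S, y) = (√2 + S)/(5 + 3) = (S + √2)/8 = (S + √2)*(⅛) = S/8 + √2/8)
12*u(6, w) - 5/51 = 12*((⅛)*6 + √2/8) - 5/51 = 12*(¾ + √2/8) - 5*1/51 = (9 + 3*√2/2) - 5/51 = 454/51 + 3*√2/2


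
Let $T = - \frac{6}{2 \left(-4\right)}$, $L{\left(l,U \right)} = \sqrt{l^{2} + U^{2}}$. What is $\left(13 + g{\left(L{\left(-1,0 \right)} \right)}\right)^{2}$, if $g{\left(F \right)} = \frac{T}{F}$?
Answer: $\frac{3025}{16} \approx 189.06$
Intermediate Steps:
$L{\left(l,U \right)} = \sqrt{U^{2} + l^{2}}$
$T = \frac{3}{4}$ ($T = - \frac{6}{-8} = \left(-6\right) \left(- \frac{1}{8}\right) = \frac{3}{4} \approx 0.75$)
$g{\left(F \right)} = \frac{3}{4 F}$
$\left(13 + g{\left(L{\left(-1,0 \right)} \right)}\right)^{2} = \left(13 + \frac{3}{4 \sqrt{0^{2} + \left(-1\right)^{2}}}\right)^{2} = \left(13 + \frac{3}{4 \sqrt{0 + 1}}\right)^{2} = \left(13 + \frac{3}{4 \sqrt{1}}\right)^{2} = \left(13 + \frac{3}{4 \cdot 1}\right)^{2} = \left(13 + \frac{3}{4} \cdot 1\right)^{2} = \left(13 + \frac{3}{4}\right)^{2} = \left(\frac{55}{4}\right)^{2} = \frac{3025}{16}$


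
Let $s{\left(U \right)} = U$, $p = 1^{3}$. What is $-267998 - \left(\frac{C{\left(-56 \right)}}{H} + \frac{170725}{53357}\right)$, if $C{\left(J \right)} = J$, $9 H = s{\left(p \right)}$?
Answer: $- \frac{14272848083}{53357} \approx -2.675 \cdot 10^{5}$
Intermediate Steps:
$p = 1$
$H = \frac{1}{9}$ ($H = \frac{1}{9} \cdot 1 = \frac{1}{9} \approx 0.11111$)
$-267998 - \left(\frac{C{\left(-56 \right)}}{H} + \frac{170725}{53357}\right) = -267998 - \left(- 56 \frac{1}{\frac{1}{9}} + \frac{170725}{53357}\right) = -267998 - \left(\left(-56\right) 9 + 170725 \cdot \frac{1}{53357}\right) = -267998 - \left(-504 + \frac{170725}{53357}\right) = -267998 - - \frac{26721203}{53357} = -267998 + \frac{26721203}{53357} = - \frac{14272848083}{53357}$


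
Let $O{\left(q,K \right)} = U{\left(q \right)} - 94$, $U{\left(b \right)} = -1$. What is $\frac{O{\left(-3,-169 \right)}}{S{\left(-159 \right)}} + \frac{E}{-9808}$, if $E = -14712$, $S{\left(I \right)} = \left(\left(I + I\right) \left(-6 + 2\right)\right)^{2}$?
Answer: $\frac{2426881}{1617984} \approx 1.4999$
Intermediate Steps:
$S{\left(I \right)} = 64 I^{2}$ ($S{\left(I \right)} = \left(2 I \left(-4\right)\right)^{2} = \left(- 8 I\right)^{2} = 64 I^{2}$)
$O{\left(q,K \right)} = -95$ ($O{\left(q,K \right)} = -1 - 94 = -95$)
$\frac{O{\left(-3,-169 \right)}}{S{\left(-159 \right)}} + \frac{E}{-9808} = - \frac{95}{64 \left(-159\right)^{2}} - \frac{14712}{-9808} = - \frac{95}{64 \cdot 25281} - - \frac{3}{2} = - \frac{95}{1617984} + \frac{3}{2} = \frac{2426881}{1617984}$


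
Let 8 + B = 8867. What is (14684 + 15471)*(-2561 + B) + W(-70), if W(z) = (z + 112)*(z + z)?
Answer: 189910310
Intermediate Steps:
B = 8859 (B = -8 + 8867 = 8859)
W(z) = 2*z*(112 + z) (W(z) = (112 + z)*(2*z) = 2*z*(112 + z))
(14684 + 15471)*(-2561 + B) + W(-70) = (14684 + 15471)*(-2561 + 8859) + 2*(-70)*(112 - 70) = 30155*6298 + 2*(-70)*42 = 189916190 - 5880 = 189910310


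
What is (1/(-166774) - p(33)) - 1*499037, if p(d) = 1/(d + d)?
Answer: -1373235586237/2751771 ≈ -4.9904e+5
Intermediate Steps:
p(d) = 1/(2*d)
(1/(-166774) - p(33)) - 1*499037 = (1/(-166774) - 1/(2*33)) - 1*499037 = (-1/166774 - 1/(2*33)) - 499037 = (-1/166774 - 1*1/66) - 499037 = (-1/166774 - 1/66) - 499037 = -41710/2751771 - 499037 = -1373235586237/2751771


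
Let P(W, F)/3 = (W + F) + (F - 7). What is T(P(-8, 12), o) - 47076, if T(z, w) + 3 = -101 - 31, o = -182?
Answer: -47211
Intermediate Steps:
P(W, F) = -21 + 3*W + 6*F (P(W, F) = 3*((W + F) + (F - 7)) = 3*((F + W) + (-7 + F)) = 3*(-7 + W + 2*F) = -21 + 3*W + 6*F)
T(z, w) = -135 (T(z, w) = -3 + (-101 - 31) = -3 - 132 = -135)
T(P(-8, 12), o) - 47076 = -135 - 47076 = -47211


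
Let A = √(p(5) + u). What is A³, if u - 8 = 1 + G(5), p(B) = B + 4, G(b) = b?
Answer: 23*√23 ≈ 110.30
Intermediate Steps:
p(B) = 4 + B
u = 14 (u = 8 + (1 + 5) = 8 + 6 = 14)
A = √23 (A = √((4 + 5) + 14) = √(9 + 14) = √23 ≈ 4.7958)
A³ = (√23)³ = 23*√23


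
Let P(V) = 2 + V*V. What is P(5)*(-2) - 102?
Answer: -156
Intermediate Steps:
P(V) = 2 + V²
P(5)*(-2) - 102 = (2 + 5²)*(-2) - 102 = (2 + 25)*(-2) - 102 = 27*(-2) - 102 = -54 - 102 = -156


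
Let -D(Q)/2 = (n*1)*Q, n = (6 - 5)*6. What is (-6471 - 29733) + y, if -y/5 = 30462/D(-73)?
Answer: -5311169/146 ≈ -36378.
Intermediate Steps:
n = 6 (n = 1*6 = 6)
D(Q) = -12*Q (D(Q) = -2*6*1*Q = -12*Q)
y = -25385/146 (y = -152310/((-12*(-73))) = -152310/876 = -5*5077/146 = -25385/146 ≈ -173.87)
(-6471 - 29733) + y = (-6471 - 29733) - 25385/146 = -36204 - 25385/146 = -5311169/146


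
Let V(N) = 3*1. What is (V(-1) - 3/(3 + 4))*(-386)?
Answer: -6948/7 ≈ -992.57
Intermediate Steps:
V(N) = 3
(V(-1) - 3/(3 + 4))*(-386) = (3 - 3/(3 + 4))*(-386) = (3 - 3/7)*(-386) = (18/7)*(-386) = -6948/7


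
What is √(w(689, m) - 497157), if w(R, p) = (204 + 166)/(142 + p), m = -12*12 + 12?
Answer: 4*I*√31070 ≈ 705.07*I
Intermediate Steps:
m = -132 (m = -144 + 12 = -132)
w(R, p) = 370/(142 + p)
√(w(689, m) - 497157) = √(370/(142 - 132) - 497157) = √(370/10 - 497157) = √(370*(⅒) - 497157) = √(37 - 497157) = √(-497120) = 4*I*√31070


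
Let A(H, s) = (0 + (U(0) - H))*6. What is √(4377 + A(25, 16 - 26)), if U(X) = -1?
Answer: 3*√469 ≈ 64.969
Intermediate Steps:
A(H, s) = -6 - 6*H (A(H, s) = (0 + (-1 - H))*6 = (-1 - H)*6 = -6 - 6*H)
√(4377 + A(25, 16 - 26)) = √(4377 + (-6 - 6*25)) = √(4377 + (-6 - 150)) = √(4377 - 156) = √4221 = 3*√469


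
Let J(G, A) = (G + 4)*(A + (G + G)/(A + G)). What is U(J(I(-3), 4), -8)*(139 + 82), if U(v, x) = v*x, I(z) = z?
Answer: 3536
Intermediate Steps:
J(G, A) = (4 + G)*(A + 2*G/(A + G)) (J(G, A) = (4 + G)*(A + (2*G)/(A + G)) = (4 + G)*(A + 2*G/(A + G)))
U(J(I(-3), 4), -8)*(139 + 82) = (((2*(-3)**2 + 4*4**2 + 8*(-3) + 4*(-3)**2 - 3*4**2 + 4*4*(-3))/(4 - 3))*(-8))*(139 + 82) = (((2*9 + 4*16 - 24 + 4*9 - 3*16 - 48)/1)*(-8))*221 = ((1*(18 + 64 - 24 + 36 - 48 - 48))*(-8))*221 = ((1*(-2))*(-8))*221 = -2*(-8)*221 = 16*221 = 3536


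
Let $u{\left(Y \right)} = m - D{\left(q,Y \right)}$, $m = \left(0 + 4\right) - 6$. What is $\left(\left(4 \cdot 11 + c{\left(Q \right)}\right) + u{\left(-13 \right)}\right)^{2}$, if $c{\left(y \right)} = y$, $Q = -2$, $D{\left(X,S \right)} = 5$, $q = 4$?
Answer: $1225$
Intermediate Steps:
$m = -2$ ($m = 4 - 6 = -2$)
$u{\left(Y \right)} = -7$ ($u{\left(Y \right)} = -2 - 5 = -7$)
$\left(\left(4 \cdot 11 + c{\left(Q \right)}\right) + u{\left(-13 \right)}\right)^{2} = \left(\left(4 \cdot 11 - 2\right) - 7\right)^{2} = \left(\left(44 - 2\right) - 7\right)^{2} = \left(42 - 7\right)^{2} = 35^{2} = 1225$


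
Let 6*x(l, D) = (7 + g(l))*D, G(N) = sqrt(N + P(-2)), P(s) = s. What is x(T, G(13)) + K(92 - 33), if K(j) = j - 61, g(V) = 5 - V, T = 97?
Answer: -2 - 85*sqrt(11)/6 ≈ -48.986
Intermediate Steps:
K(j) = -61 + j
G(N) = sqrt(-2 + N) (G(N) = sqrt(N - 2) = sqrt(-2 + N))
x(l, D) = D*(12 - l)/6 (x(l, D) = ((7 + (5 - l))*D)/6 = ((12 - l)*D)/6 = (D*(12 - l))/6 = D*(12 - l)/6)
x(T, G(13)) + K(92 - 33) = sqrt(-2 + 13)*(12 - 1*97)/6 + (-61 + (92 - 33)) = sqrt(11)*(12 - 97)/6 + (-61 + 59) = (1/6)*sqrt(11)*(-85) - 2 = -85*sqrt(11)/6 - 2 = -2 - 85*sqrt(11)/6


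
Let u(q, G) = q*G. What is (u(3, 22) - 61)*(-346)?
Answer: -1730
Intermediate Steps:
u(q, G) = G*q
(u(3, 22) - 61)*(-346) = (22*3 - 61)*(-346) = (66 - 61)*(-346) = 5*(-346) = -1730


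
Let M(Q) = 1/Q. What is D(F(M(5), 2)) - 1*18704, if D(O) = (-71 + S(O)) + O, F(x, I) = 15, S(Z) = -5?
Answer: -18765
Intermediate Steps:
D(O) = -76 + O (D(O) = (-71 - 5) + O = -76 + O)
D(F(M(5), 2)) - 1*18704 = (-76 + 15) - 1*18704 = -61 - 18704 = -18765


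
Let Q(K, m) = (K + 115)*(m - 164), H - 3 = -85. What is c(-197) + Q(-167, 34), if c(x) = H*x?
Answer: 22914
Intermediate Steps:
H = -82 (H = 3 - 85 = -82)
Q(K, m) = (-164 + m)*(115 + K) (Q(K, m) = (115 + K)*(-164 + m) = (-164 + m)*(115 + K))
c(x) = -82*x
c(-197) + Q(-167, 34) = -82*(-197) + (-18860 - 164*(-167) + 115*34 - 167*34) = 16154 + (-18860 + 27388 + 3910 - 5678) = 16154 + 6760 = 22914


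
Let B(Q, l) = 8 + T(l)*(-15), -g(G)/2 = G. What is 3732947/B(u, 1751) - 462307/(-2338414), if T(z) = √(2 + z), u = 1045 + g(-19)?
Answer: -69651088357637/922179283454 - 55994205*√1753/394361 ≈ -6020.4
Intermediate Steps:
g(G) = -2*G
u = 1083 (u = 1045 - 2*(-19) = 1045 + 38 = 1083)
B(Q, l) = 8 - 15*√(2 + l) (B(Q, l) = 8 + √(2 + l)*(-15) = 8 - 15*√(2 + l))
3732947/B(u, 1751) - 462307/(-2338414) = 3732947/(8 - 15*√(2 + 1751)) - 462307/(-2338414) = 3732947/(8 - 15*√1753) - 462307*(-1/2338414) = 3732947/(8 - 15*√1753) + 462307/2338414 = 462307/2338414 + 3732947/(8 - 15*√1753)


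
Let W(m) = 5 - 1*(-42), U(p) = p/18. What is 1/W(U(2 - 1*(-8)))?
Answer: 1/47 ≈ 0.021277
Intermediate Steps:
U(p) = p/18 (U(p) = p*(1/18) = p/18)
W(m) = 47 (W(m) = 5 + 42 = 47)
1/W(U(2 - 1*(-8))) = 1/47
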